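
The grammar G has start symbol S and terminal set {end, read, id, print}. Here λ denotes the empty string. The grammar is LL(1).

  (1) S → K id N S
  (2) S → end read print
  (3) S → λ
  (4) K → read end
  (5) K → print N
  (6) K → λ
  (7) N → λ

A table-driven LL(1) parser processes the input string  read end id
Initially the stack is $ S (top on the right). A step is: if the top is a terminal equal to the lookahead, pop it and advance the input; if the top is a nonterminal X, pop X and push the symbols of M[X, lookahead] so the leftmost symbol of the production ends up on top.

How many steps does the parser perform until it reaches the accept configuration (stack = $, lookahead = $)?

     Stack              Input          Action
  1  $ S                read end id $  expand S → K id N S
  2  $ S N id K         read end id $  expand K → read end
  3  $ S N id end read  read end id $  match read
  4  $ S N id end       end id $       match end
  5  $ S N id           id $           match id
  6  $ S N              $              expand N → λ
  7  $ S                $              expand S → λ
Accept reached after 7 steps.

7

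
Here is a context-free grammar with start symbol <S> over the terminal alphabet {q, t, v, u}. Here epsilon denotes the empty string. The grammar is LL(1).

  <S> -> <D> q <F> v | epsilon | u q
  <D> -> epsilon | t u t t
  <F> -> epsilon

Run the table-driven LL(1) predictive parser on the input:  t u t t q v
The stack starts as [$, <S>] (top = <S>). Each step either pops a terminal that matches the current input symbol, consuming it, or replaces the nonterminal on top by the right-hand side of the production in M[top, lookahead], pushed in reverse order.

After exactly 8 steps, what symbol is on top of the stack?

     Stack              Input          Action
  1  $ <S>              t u t t q v $  expand <S> -> <D> q <F> v
  2  $ v <F> q <D>      t u t t q v $  expand <D> -> t u t t
  3  $ v <F> q t t u t  t u t t q v $  match t
  4  $ v <F> q t t u    u t t q v $    match u
  5  $ v <F> q t t      t t q v $      match t
  6  $ v <F> q t        t q v $        match t
  7  $ v <F> q          q v $          match q
  8  $ v <F>            v $            expand <F> -> epsilon
Stack after step 8: $ v (top = v).

v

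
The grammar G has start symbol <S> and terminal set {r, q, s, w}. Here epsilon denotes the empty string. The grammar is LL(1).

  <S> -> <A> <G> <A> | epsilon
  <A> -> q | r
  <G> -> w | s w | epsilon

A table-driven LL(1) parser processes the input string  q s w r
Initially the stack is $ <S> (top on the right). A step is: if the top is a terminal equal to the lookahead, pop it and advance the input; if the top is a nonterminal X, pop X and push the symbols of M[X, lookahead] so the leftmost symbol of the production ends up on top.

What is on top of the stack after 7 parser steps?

     Stack          Input      Action
  1  $ <S>          q s w r $  expand <S> -> <A> <G> <A>
  2  $ <A> <G> <A>  q s w r $  expand <A> -> q
  3  $ <A> <G> q    q s w r $  match q
  4  $ <A> <G>      s w r $    expand <G> -> s w
  5  $ <A> w s      s w r $    match s
  6  $ <A> w        w r $      match w
  7  $ <A>          r $        expand <A> -> r
Stack after step 7: $ r (top = r).

r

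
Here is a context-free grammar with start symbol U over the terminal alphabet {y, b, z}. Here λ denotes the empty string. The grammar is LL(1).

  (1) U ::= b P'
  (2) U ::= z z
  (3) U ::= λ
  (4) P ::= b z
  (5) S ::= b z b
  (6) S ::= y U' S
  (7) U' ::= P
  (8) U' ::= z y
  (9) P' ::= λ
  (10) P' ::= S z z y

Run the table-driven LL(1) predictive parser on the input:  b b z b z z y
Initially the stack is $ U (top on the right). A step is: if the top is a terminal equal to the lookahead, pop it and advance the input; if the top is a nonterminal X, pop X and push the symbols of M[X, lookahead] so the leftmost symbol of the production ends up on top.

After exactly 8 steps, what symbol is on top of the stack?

z

step 1: stack=$ U  input=b b z b z z y $  — expand U ::= b P'
step 2: stack=$ P' b  input=b b z b z z y $  — match b
step 3: stack=$ P'  input=b z b z z y $  — expand P' ::= S z z y
step 4: stack=$ y z z S  input=b z b z z y $  — expand S ::= b z b
step 5: stack=$ y z z b z b  input=b z b z z y $  — match b
step 6: stack=$ y z z b z  input=z b z z y $  — match z
step 7: stack=$ y z z b  input=b z z y $  — match b
step 8: stack=$ y z z  input=z z y $  — match z
Stack after step 8: $ y z (top = z).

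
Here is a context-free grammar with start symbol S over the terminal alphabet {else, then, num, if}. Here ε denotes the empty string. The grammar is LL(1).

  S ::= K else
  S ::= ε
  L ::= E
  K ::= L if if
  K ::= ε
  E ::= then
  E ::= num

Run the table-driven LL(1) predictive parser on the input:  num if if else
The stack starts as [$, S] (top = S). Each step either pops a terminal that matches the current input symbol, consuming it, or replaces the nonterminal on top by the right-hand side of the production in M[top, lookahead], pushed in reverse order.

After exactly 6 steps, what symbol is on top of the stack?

if

step 1: stack=$ S  input=num if if else $  — expand S ::= K else
step 2: stack=$ else K  input=num if if else $  — expand K ::= L if if
step 3: stack=$ else if if L  input=num if if else $  — expand L ::= E
step 4: stack=$ else if if E  input=num if if else $  — expand E ::= num
step 5: stack=$ else if if num  input=num if if else $  — match num
step 6: stack=$ else if if  input=if if else $  — match if
Stack after step 6: $ else if (top = if).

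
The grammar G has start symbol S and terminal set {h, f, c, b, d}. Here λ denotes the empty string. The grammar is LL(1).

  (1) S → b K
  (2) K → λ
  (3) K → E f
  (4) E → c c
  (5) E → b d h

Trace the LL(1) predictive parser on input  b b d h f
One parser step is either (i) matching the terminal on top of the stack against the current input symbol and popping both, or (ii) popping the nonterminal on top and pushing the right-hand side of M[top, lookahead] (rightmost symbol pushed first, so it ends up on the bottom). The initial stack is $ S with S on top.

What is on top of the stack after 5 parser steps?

d

step 1: stack=$ S  input=b b d h f $  — expand S → b K
step 2: stack=$ K b  input=b b d h f $  — match b
step 3: stack=$ K  input=b d h f $  — expand K → E f
step 4: stack=$ f E  input=b d h f $  — expand E → b d h
step 5: stack=$ f h d b  input=b d h f $  — match b
Stack after step 5: $ f h d (top = d).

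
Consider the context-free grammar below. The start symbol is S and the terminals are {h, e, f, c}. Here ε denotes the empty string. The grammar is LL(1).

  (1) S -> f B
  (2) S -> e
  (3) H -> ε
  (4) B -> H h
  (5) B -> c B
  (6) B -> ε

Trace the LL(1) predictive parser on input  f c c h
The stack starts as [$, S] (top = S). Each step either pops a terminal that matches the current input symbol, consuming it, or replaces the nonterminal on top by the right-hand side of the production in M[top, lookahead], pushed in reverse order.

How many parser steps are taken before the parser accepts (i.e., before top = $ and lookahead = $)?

     Stack  Input      Action
  1  $ S    f c c h $  expand S -> f B
  2  $ B f  f c c h $  match f
  3  $ B    c c h $    expand B -> c B
  4  $ B c  c c h $    match c
  5  $ B    c h $      expand B -> c B
  6  $ B c  c h $      match c
  7  $ B    h $        expand B -> H h
  8  $ h H  h $        expand H -> ε
  9  $ h    h $        match h
Accept reached after 9 steps.

9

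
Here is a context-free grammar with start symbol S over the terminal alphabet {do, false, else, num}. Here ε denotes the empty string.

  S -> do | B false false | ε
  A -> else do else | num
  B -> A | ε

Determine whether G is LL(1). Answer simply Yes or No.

FIRST(S) = {ε, do, else, false, num}
FIRST(A) = {else, num}
FIRST(B) = {ε, else, num}
FOLLOW(S) = {$}
FOLLOW(A) = {false}
FOLLOW(B) = {false}
Each cell of M receives at most one production.

Yes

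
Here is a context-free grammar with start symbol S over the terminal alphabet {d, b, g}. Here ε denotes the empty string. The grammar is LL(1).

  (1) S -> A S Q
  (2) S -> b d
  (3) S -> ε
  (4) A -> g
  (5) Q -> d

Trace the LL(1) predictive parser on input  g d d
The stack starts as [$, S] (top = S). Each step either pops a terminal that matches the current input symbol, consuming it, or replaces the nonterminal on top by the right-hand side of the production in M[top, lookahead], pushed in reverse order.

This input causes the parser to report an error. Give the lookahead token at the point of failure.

d

     Stack    Input    Action
  1  $ S      g d d $  expand S -> A S Q
  2  $ Q S A  g d d $  expand A -> g
  3  $ Q S g  g d d $  match g
  4  $ Q S    d d $    expand S -> ε
  5  $ Q      d d $    expand Q -> d
  6  $ d      d d $    match d
  7  $        d $      error: stack empty but input remains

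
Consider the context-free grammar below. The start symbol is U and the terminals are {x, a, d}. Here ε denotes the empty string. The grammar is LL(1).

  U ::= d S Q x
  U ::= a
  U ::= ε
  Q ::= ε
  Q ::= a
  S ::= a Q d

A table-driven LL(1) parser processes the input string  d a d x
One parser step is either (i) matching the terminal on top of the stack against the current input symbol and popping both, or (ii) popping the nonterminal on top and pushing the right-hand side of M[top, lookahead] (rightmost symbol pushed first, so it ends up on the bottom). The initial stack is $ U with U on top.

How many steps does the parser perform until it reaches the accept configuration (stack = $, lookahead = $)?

step 1: stack=$ U  input=d a d x $  — expand U ::= d S Q x
step 2: stack=$ x Q S d  input=d a d x $  — match d
step 3: stack=$ x Q S  input=a d x $  — expand S ::= a Q d
step 4: stack=$ x Q d Q a  input=a d x $  — match a
step 5: stack=$ x Q d Q  input=d x $  — expand Q ::= ε
step 6: stack=$ x Q d  input=d x $  — match d
step 7: stack=$ x Q  input=x $  — expand Q ::= ε
step 8: stack=$ x  input=x $  — match x
Accept reached after 8 steps.

8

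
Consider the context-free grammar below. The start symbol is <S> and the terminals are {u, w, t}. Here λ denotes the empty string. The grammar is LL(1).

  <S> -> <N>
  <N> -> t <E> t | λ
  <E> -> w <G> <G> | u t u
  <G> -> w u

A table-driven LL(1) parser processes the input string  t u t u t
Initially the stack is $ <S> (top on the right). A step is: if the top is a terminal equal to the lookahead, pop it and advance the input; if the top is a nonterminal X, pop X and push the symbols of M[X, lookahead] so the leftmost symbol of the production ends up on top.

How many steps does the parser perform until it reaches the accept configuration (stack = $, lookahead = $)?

step 1: stack=$ <S>  input=t u t u t $  — expand <S> -> <N>
step 2: stack=$ <N>  input=t u t u t $  — expand <N> -> t <E> t
step 3: stack=$ t <E> t  input=t u t u t $  — match t
step 4: stack=$ t <E>  input=u t u t $  — expand <E> -> u t u
step 5: stack=$ t u t u  input=u t u t $  — match u
step 6: stack=$ t u t  input=t u t $  — match t
step 7: stack=$ t u  input=u t $  — match u
step 8: stack=$ t  input=t $  — match t
Accept reached after 8 steps.

8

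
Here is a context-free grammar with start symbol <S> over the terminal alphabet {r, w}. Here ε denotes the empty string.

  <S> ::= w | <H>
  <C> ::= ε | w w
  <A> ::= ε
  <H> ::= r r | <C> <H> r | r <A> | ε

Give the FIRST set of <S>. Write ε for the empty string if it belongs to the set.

{ε, r, w}

FIRST(<C>) = {ε, w}
FIRST(<A>) = {ε}
FIRST(<H>) = {ε, r, w}  (via <C> <H> r)
FIRST(<S>) = {ε, r, w}  (via <H>)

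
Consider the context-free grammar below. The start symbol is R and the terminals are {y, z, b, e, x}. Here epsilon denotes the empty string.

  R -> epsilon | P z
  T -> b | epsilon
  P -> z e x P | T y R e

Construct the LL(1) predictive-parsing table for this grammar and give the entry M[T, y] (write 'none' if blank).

T -> epsilon

FIRST(T) = {epsilon, b}
FIRST(P) = {b, y, z}  (via T y R e)
FIRST(R) = {epsilon, b, y, z}  (via P z)
FOLLOW(R) includes $ since R is the start symbol.
FOLLOW(T): in P->T y R e, T is followed by y R e with FIRST {y}. Thus FOLLOW(T) = {y}.
For T -> b: FIRST(b) = {b}, so it goes in M[T, t] for t ∈ {b}.
For T -> epsilon: FIRST(epsilon) = {epsilon}, so it goes in M[T, t] for t ∈ {}; since epsilon ∈ FIRST, also for every t ∈ FOLLOW(T) = {y}.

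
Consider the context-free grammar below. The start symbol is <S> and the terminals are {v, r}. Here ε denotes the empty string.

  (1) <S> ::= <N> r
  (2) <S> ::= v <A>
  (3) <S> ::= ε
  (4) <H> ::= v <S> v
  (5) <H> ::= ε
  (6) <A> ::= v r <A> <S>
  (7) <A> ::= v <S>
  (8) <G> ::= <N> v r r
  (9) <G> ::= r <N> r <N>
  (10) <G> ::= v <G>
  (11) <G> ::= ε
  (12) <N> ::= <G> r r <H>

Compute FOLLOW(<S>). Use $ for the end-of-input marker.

FIRST(<H>): from <H>::=v <S> v we get {v}; from <H>::=ε we get {ε}. So FIRST(<H>) = {ε, v}.
FIRST(<A>): from <A>::=v r <A> <S> we get {v}; from <A>::=v <S> we get {v}. So FIRST(<A>) = {v}.
FIRST(<S>): from <S>::=<N> r we get {r, v}; from <S>::=v <A> we get {v}; from <S>::=ε we get {ε}. So FIRST(<S>) = {ε, r, v}.
FIRST(<G>): from <G>::=<N> v r r we get {r, v}; from <G>::=r <N> r <N> we get {r}; from <G>::=v <G> we get {v}; from <G>::=ε we get {ε}. So FIRST(<G>) = {ε, r, v}.
FIRST(<N>): from <N>::=<G> r r <H> we get {r, v}. So FIRST(<N>) = {r, v}.
FOLLOW(<S>) includes $ since <S> is the start symbol.
FOLLOW(<G>): in <G>::=v <G>, the suffix after <G> is empty (adds nothing new); in <N>::=<G> r r <H>, <G> is followed by r r <H> with FIRST {r}. Thus FOLLOW(<G>) = {r}.
FOLLOW(<N>): in <S>::=<N> r, <N> is followed by r with FIRST {r}; in <G>::=<N> v r r, <N> is followed by v r r with FIRST {v}; in <G>::=r <N> r <N> (occurrence 1), <N> is followed by r <N> with FIRST {r}; in <G>::=r <N> r <N> (occurrence 2), the suffix after <N> is empty, so FOLLOW(<N>) ⊇ FOLLOW(<G>) = {r}. Thus FOLLOW(<N>) = {r, v}.
FOLLOW(<H>): in <N>::=<G> r r <H>, the suffix after <H> is empty, so FOLLOW(<H>) ⊇ FOLLOW(<N>) = {r, v}. Thus FOLLOW(<H>) = {r, v}.
FOLLOW(<S>): in <H>::=v <S> v, <S> is followed by v with FIRST {v}; in <A>::=v r <A> <S>, the suffix after <S> is empty, so FOLLOW(<S>) ⊇ FOLLOW(<A>) = {$, r, v}; in <A>::=v <S>, the suffix after <S> is empty, so FOLLOW(<S>) ⊇ FOLLOW(<A>) = {$, r, v}. Thus FOLLOW(<S>) = {$, r, v}.
FOLLOW(<A>): in <S>::=v <A>, the suffix after <A> is empty, so FOLLOW(<A>) ⊇ FOLLOW(<S>) = {$, r, v}; in <A>::=v r <A> <S>, <A> is followed by <S> with FIRST {ε, r, v}; in <A>::=v r <A> <S>, the suffix after <A> is nullable (adds nothing new). Thus FOLLOW(<A>) = {$, r, v}.

{$, r, v}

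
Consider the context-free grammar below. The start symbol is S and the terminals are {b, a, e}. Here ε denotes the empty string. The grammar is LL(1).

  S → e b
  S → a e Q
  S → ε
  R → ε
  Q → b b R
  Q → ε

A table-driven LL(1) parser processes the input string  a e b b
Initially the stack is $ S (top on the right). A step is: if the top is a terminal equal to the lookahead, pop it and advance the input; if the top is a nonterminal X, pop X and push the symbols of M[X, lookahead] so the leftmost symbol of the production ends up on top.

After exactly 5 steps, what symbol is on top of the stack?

step 1: stack=$ S  input=a e b b $  — expand S → a e Q
step 2: stack=$ Q e a  input=a e b b $  — match a
step 3: stack=$ Q e  input=e b b $  — match e
step 4: stack=$ Q  input=b b $  — expand Q → b b R
step 5: stack=$ R b b  input=b b $  — match b
Stack after step 5: $ R b (top = b).

b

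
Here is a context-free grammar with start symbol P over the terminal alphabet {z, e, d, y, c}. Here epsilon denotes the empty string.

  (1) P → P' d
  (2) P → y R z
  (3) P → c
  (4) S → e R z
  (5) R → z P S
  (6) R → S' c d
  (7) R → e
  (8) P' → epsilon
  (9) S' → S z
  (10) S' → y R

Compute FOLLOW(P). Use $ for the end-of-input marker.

FIRST(S): from S→e R z we get {e}. So FIRST(S) = {e}.
FIRST(P'): from P'→epsilon we get {epsilon}. So FIRST(P') = {epsilon}.
FIRST(P): from P→P' d we get {d}; from P→y R z we get {y}; from P→c we get {c}. So FIRST(P) = {c, d, y}.
FIRST(S'): from S'→S z we get {e}; from S'→y R we get {y}. So FIRST(S') = {e, y}.
FIRST(R): from R→z P S we get {z}; from R→S' c d we get {e, y}; from R→e we get {e}. So FIRST(R) = {e, y, z}.
FOLLOW(P) includes $ since P is the start symbol.
FOLLOW(P): in R→z P S, P is followed by S with FIRST {e}. Thus FOLLOW(P) = {$, e}.
FOLLOW(P'): in P→P' d, P' is followed by d with FIRST {d}. Thus FOLLOW(P') = {d}.
FOLLOW(S'): in R→S' c d, S' is followed by c d with FIRST {c}. Thus FOLLOW(S') = {c}.
FOLLOW(R): in P→y R z, R is followed by z with FIRST {z}; in S→e R z, R is followed by z with FIRST {z}; in S'→y R, the suffix after R is empty, so FOLLOW(R) ⊇ FOLLOW(S') = {c}. Thus FOLLOW(R) = {c, z}.
FOLLOW(S): in R→z P S, the suffix after S is empty, so FOLLOW(S) ⊇ FOLLOW(R) = {c, z}; in S'→S z, S is followed by z with FIRST {z}. Thus FOLLOW(S) = {c, z}.

{$, e}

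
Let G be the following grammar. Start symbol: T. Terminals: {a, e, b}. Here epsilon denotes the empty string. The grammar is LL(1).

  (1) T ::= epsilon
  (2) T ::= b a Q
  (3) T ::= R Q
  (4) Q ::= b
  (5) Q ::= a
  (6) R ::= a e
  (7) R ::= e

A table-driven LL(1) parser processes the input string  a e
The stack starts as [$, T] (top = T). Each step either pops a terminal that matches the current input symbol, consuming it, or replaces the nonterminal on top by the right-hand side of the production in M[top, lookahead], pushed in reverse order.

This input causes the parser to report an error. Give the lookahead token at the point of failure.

$

     Stack    Input  Action
  1  $ T      a e $  expand T ::= R Q
  2  $ Q R    a e $  expand R ::= a e
  3  $ Q e a  a e $  match a
  4  $ Q e    e $    match e
  5  $ Q      $      error: M[Q, $] is empty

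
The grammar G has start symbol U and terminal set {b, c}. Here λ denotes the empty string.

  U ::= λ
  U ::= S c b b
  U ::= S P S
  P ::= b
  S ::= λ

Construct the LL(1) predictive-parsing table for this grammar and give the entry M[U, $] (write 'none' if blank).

FIRST(P): from P::=b we get {b}. So FIRST(P) = {b}.
FIRST(S): from S::=λ we get {λ}. So FIRST(S) = {λ}.
FIRST(U): from U::=λ we get {λ}; from U::=S c b b we get {c}; from U::=S P S we get {b}. So FIRST(U) = {λ, b, c}.
FOLLOW(U) includes $ since U is the start symbol.
FOLLOW(U): U appears on no right-hand side. Thus FOLLOW(U) = {$}.
For U ::= λ: FIRST(λ) = {λ}, so it goes in M[U, t] for t ∈ {}; since λ ∈ FIRST, also for every t ∈ FOLLOW(U) = {$}.
For U ::= S c b b: FIRST(S c b b) = {c}, so it goes in M[U, t] for t ∈ {c}.
For U ::= S P S: FIRST(S P S) = {b}, so it goes in M[U, t] for t ∈ {b}.

U ::= λ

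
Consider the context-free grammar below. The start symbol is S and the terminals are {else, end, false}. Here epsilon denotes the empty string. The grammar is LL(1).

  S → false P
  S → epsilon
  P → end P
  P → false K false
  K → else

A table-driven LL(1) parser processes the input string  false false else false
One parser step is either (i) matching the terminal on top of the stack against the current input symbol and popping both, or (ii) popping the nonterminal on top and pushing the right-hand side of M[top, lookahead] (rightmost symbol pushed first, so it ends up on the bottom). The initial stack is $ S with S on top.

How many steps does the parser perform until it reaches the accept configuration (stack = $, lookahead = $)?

     Stack            Input                     Action
  1  $ S              false false else false $  expand S → false P
  2  $ P false        false false else false $  match false
  3  $ P              false else false $        expand P → false K false
  4  $ false K false  false else false $        match false
  5  $ false K        else false $              expand K → else
  6  $ false else     else false $              match else
  7  $ false          false $                   match false
Accept reached after 7 steps.

7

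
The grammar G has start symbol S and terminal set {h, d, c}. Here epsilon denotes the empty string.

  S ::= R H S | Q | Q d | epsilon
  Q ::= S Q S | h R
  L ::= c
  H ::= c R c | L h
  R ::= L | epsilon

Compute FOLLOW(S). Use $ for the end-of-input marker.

{$, c, d, h}

FIRST(L) = {c}
FIRST(H) = {c}  (via L h)
FIRST(R) = {epsilon, c}  (via L)
FIRST(S) = {epsilon, c, h}  (via R H S, Q, Q d)
FIRST(Q) = {c, h}  (via S Q S)
FOLLOW(S) includes $ since S is the start symbol.
FOLLOW(S): in S::=R H S, the suffix after S is empty (adds nothing new); in Q::=S Q S (occurrence 1), S is followed by Q S with FIRST {c, h}; in Q::=S Q S (occurrence 2), the suffix after S is empty, so FOLLOW(S) ⊇ FOLLOW(Q) = {$, c, d, h}. Thus FOLLOW(S) = {$, c, d, h}.
FOLLOW(Q): in S::=Q, the suffix after Q is empty, so FOLLOW(Q) ⊇ FOLLOW(S) = {$, c, d, h}; in S::=Q d, Q is followed by d with FIRST {d}; in Q::=S Q S, Q is followed by S with FIRST {epsilon, c, h}; in Q::=S Q S, the suffix after Q is nullable (adds nothing new). Thus FOLLOW(Q) = {$, c, d, h}.
FOLLOW(H): in S::=R H S, H is followed by S with FIRST {epsilon, c, h}; in S::=R H S, the suffix after H is nullable, so FOLLOW(H) ⊇ FOLLOW(S) = {$, c, d, h}. Thus FOLLOW(H) = {$, c, d, h}.
FOLLOW(R): in S::=R H S, R is followed by H S with FIRST {c}; in Q::=h R, the suffix after R is empty, so FOLLOW(R) ⊇ FOLLOW(Q) = {$, c, d, h}; in H::=c R c, R is followed by c with FIRST {c}. Thus FOLLOW(R) = {$, c, d, h}.
FOLLOW(L): in H::=L h, L is followed by h with FIRST {h}; in R::=L, the suffix after L is empty, so FOLLOW(L) ⊇ FOLLOW(R) = {$, c, d, h}. Thus FOLLOW(L) = {$, c, d, h}.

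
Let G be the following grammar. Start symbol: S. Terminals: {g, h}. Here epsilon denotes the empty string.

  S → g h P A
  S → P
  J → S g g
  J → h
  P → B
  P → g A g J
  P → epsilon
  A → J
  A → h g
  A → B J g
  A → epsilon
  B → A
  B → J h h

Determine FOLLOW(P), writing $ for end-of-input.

{$, g, h}

FIRST(S): from S→g h P A we get {g}; from S→P we get {epsilon, g, h}. So FIRST(S) = {epsilon, g, h}.
FIRST(J): from J→S g g we get {g, h}; from J→h we get {h}. So FIRST(J) = {g, h}.
FIRST(P): from P→B we get {epsilon, g, h}; from P→g A g J we get {g}; from P→epsilon we get {epsilon}. So FIRST(P) = {epsilon, g, h}.
FIRST(A): from A→J we get {g, h}; from A→h g we get {h}; from A→B J g we get {g, h}; from A→epsilon we get {epsilon}. So FIRST(A) = {epsilon, g, h}.
FIRST(B): from B→A we get {epsilon, g, h}; from B→J h h we get {g, h}. So FIRST(B) = {epsilon, g, h}.
FOLLOW(S) includes $ since S is the start symbol.
FOLLOW(S): in J→S g g, S is followed by g g with FIRST {g}. Thus FOLLOW(S) = {$, g}.
FOLLOW(P): in S→g h P A, P is followed by A with FIRST {epsilon, g, h}; in S→g h P A, the suffix after P is nullable, so FOLLOW(P) ⊇ FOLLOW(S) = {$, g}; in S→P, the suffix after P is empty, so FOLLOW(P) ⊇ FOLLOW(S) = {$, g}. Thus FOLLOW(P) = {$, g, h}.
FOLLOW(B): in P→B, the suffix after B is empty, so FOLLOW(B) ⊇ FOLLOW(P) = {$, g, h}; in A→B J g, B is followed by J g with FIRST {g, h}. Thus FOLLOW(B) = {$, g, h}.
FOLLOW(A): in S→g h P A, the suffix after A is empty, so FOLLOW(A) ⊇ FOLLOW(S) = {$, g}; in P→g A g J, A is followed by g J with FIRST {g}; in B→A, the suffix after A is empty, so FOLLOW(A) ⊇ FOLLOW(B) = {$, g, h}. Thus FOLLOW(A) = {$, g, h}.
FOLLOW(J): in P→g A g J, the suffix after J is empty, so FOLLOW(J) ⊇ FOLLOW(P) = {$, g, h}; in A→J, the suffix after J is empty, so FOLLOW(J) ⊇ FOLLOW(A) = {$, g, h}; in A→B J g, J is followed by g with FIRST {g}; in B→J h h, J is followed by h h with FIRST {h}. Thus FOLLOW(J) = {$, g, h}.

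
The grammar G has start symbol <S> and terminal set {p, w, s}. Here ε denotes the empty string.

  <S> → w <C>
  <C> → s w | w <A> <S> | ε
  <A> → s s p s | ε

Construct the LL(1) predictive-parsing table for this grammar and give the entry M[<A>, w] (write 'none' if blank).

<A> → ε

FIRST(<S>) = {w}
FIRST(<C>) = {ε, s, w}
FIRST(<A>) = {ε, s}
FOLLOW(<S>) includes $ since <S> is the start symbol.
FOLLOW(<A>): in <C>→w <A> <S>, <A> is followed by <S> with FIRST {w}. Thus FOLLOW(<A>) = {w}.
For <A> → s s p s: FIRST(s s p s) = {s}, so it goes in M[<A>, t] for t ∈ {s}.
For <A> → ε: FIRST(ε) = {ε}, so it goes in M[<A>, t] for t ∈ {}; since ε ∈ FIRST, also for every t ∈ FOLLOW(<A>) = {w}.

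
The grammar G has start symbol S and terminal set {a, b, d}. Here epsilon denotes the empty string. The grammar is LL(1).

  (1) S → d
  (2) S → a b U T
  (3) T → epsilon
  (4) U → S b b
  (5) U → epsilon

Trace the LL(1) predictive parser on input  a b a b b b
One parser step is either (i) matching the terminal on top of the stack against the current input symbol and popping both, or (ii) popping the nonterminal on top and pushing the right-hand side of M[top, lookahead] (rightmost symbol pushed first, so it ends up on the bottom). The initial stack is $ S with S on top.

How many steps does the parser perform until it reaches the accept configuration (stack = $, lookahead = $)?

12

step 1: stack=$ S  input=a b a b b b $  — expand S → a b U T
step 2: stack=$ T U b a  input=a b a b b b $  — match a
step 3: stack=$ T U b  input=b a b b b $  — match b
step 4: stack=$ T U  input=a b b b $  — expand U → S b b
step 5: stack=$ T b b S  input=a b b b $  — expand S → a b U T
step 6: stack=$ T b b T U b a  input=a b b b $  — match a
step 7: stack=$ T b b T U b  input=b b b $  — match b
step 8: stack=$ T b b T U  input=b b $  — expand U → epsilon
step 9: stack=$ T b b T  input=b b $  — expand T → epsilon
step 10: stack=$ T b b  input=b b $  — match b
step 11: stack=$ T b  input=b $  — match b
step 12: stack=$ T  input=$  — expand T → epsilon
Accept reached after 12 steps.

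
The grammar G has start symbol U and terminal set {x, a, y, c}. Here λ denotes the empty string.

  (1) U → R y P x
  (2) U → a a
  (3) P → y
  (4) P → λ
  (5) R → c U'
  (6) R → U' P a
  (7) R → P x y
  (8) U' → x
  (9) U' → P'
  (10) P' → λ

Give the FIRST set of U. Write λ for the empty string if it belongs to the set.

FIRST(P) = {λ, y}
FIRST(P') = {λ}
FIRST(U') = {λ, x}  (via P')
FIRST(R) = {a, c, x, y}  (via U' P a, P x y)
FIRST(U) = {a, c, x, y}  (via R y P x)

{a, c, x, y}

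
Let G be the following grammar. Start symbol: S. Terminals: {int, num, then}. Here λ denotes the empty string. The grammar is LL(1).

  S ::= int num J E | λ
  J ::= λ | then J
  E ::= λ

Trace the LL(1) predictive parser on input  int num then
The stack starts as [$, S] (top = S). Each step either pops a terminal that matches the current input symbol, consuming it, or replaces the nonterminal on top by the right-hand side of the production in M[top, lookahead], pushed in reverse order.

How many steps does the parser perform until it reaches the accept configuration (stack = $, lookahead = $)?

     Stack          Input           Action
  1  $ S            int num then $  expand S ::= int num J E
  2  $ E J num int  int num then $  match int
  3  $ E J num      num then $      match num
  4  $ E J          then $          expand J ::= then J
  5  $ E J then     then $          match then
  6  $ E J          $               expand J ::= λ
  7  $ E            $               expand E ::= λ
Accept reached after 7 steps.

7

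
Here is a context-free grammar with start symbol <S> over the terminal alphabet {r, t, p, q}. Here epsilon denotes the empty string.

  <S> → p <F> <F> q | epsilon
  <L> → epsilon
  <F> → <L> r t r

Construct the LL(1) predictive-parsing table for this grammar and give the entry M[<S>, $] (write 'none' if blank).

<S> → epsilon

FIRST(<S>): from <S>→p <F> <F> q we get {p}; from <S>→epsilon we get {epsilon}. So FIRST(<S>) = {epsilon, p}.
FIRST(<L>): from <L>→epsilon we get {epsilon}. So FIRST(<L>) = {epsilon}.
FIRST(<F>): from <F>→<L> r t r we get {r}. So FIRST(<F>) = {r}.
FOLLOW(<S>) includes $ since <S> is the start symbol.
FOLLOW(<S>): <S> appears on no right-hand side. Thus FOLLOW(<S>) = {$}.
For <S> → p <F> <F> q: FIRST(p <F> <F> q) = {p}, so it goes in M[<S>, t] for t ∈ {p}.
For <S> → epsilon: FIRST(epsilon) = {epsilon}, so it goes in M[<S>, t] for t ∈ {}; since epsilon ∈ FIRST, also for every t ∈ FOLLOW(<S>) = {$}.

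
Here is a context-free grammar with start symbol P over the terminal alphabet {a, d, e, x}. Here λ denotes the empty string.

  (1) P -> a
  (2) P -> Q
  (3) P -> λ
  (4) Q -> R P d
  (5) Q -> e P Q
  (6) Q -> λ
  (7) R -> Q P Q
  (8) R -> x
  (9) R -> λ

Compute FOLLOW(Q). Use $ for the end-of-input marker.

FIRST(P): from P->a we get {a}; from P->Q we get {λ, a, d, e, x}; from P->λ we get {λ}. So FIRST(P) = {λ, a, d, e, x}.
FIRST(Q): from Q->R P d we get {a, d, e, x}; from Q->e P Q we get {e}; from Q->λ we get {λ}. So FIRST(Q) = {λ, a, d, e, x}.
FIRST(R): from R->Q P Q we get {λ, a, d, e, x}; from R->x we get {x}; from R->λ we get {λ}. So FIRST(R) = {λ, a, d, e, x}.
FOLLOW(P) includes $ since P is the start symbol.
FOLLOW(R): in Q->R P d, R is followed by P d with FIRST {a, d, e, x}. Thus FOLLOW(R) = {a, d, e, x}.
FOLLOW(P): in Q->R P d, P is followed by d with FIRST {d}; in Q->e P Q, P is followed by Q with FIRST {λ, a, d, e, x}; in Q->e P Q, the suffix after P is nullable, so FOLLOW(P) ⊇ FOLLOW(Q) = {$, a, d, e, x}; in R->Q P Q, P is followed by Q with FIRST {λ, a, d, e, x}; in R->Q P Q, the suffix after P is nullable, so FOLLOW(P) ⊇ FOLLOW(R) = {a, d, e, x}. Thus FOLLOW(P) = {$, a, d, e, x}.
FOLLOW(Q): in P->Q, the suffix after Q is empty, so FOLLOW(Q) ⊇ FOLLOW(P) = {$, a, d, e, x}; in Q->e P Q, the suffix after Q is empty (adds nothing new); in R->Q P Q (occurrence 1), Q is followed by P Q with FIRST {λ, a, d, e, x}; in R->Q P Q (occurrence 1), the suffix after Q is nullable, so FOLLOW(Q) ⊇ FOLLOW(R) = {a, d, e, x}; in R->Q P Q (occurrence 2), the suffix after Q is empty, so FOLLOW(Q) ⊇ FOLLOW(R) = {a, d, e, x}. Thus FOLLOW(Q) = {$, a, d, e, x}.

{$, a, d, e, x}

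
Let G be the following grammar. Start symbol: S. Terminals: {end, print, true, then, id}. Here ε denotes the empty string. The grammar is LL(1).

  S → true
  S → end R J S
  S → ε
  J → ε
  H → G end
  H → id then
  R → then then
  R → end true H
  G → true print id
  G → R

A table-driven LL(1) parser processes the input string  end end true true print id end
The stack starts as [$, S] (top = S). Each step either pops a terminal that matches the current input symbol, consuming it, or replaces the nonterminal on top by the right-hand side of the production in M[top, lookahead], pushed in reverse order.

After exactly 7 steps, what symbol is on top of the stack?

true

     Stack             Input                             Action
  1  $ S               end end true true print id end $  expand S → end R J S
  2  $ S J R end       end end true true print id end $  match end
  3  $ S J R           end true true print id end $      expand R → end true H
  4  $ S J H true end  end true true print id end $      match end
  5  $ S J H true      true true print id end $          match true
  6  $ S J H           true print id end $               expand H → G end
  7  $ S J end G       true print id end $               expand G → true print id
Stack after step 7: $ S J end id print true (top = true).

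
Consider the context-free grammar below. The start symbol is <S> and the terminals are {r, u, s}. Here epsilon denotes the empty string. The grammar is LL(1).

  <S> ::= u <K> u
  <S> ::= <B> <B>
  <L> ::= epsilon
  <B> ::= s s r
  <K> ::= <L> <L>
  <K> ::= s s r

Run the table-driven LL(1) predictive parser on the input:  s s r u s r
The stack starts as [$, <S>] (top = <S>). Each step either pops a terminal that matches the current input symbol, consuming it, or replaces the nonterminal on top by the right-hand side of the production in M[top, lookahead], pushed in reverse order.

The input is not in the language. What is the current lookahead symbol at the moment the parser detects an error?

     Stack        Input          Action
  1  $ <S>        s s r u s r $  expand <S> ::= <B> <B>
  2  $ <B> <B>    s s r u s r $  expand <B> ::= s s r
  3  $ <B> r s s  s s r u s r $  match s
  4  $ <B> r s    s r u s r $    match s
  5  $ <B> r      r u s r $      match r
  6  $ <B>        u s r $        error: M[<B>, u] is empty

u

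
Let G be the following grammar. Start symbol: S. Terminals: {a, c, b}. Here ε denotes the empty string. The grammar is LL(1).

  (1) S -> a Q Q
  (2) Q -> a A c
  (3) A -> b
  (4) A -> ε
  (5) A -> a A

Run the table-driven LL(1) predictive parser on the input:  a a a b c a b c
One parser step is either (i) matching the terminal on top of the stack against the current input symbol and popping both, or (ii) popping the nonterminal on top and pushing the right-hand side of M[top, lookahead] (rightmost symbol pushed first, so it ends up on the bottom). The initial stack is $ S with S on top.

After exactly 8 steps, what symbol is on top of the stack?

c

step 1: stack=$ S  input=a a a b c a b c $  — expand S -> a Q Q
step 2: stack=$ Q Q a  input=a a a b c a b c $  — match a
step 3: stack=$ Q Q  input=a a b c a b c $  — expand Q -> a A c
step 4: stack=$ Q c A a  input=a a b c a b c $  — match a
step 5: stack=$ Q c A  input=a b c a b c $  — expand A -> a A
step 6: stack=$ Q c A a  input=a b c a b c $  — match a
step 7: stack=$ Q c A  input=b c a b c $  — expand A -> b
step 8: stack=$ Q c b  input=b c a b c $  — match b
Stack after step 8: $ Q c (top = c).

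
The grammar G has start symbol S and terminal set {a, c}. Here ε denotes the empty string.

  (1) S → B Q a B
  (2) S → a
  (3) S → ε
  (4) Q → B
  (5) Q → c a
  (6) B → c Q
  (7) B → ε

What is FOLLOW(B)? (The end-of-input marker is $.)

{$, a, c}

FIRST(B): from B→c Q we get {c}; from B→ε we get {ε}. So FIRST(B) = {ε, c}.
FIRST(Q): from Q→B we get {ε, c}; from Q→c a we get {c}. So FIRST(Q) = {ε, c}.
FIRST(S): from S→B Q a B we get {a, c}; from S→a we get {a}; from S→ε we get {ε}. So FIRST(S) = {ε, a, c}.
FOLLOW(S) includes $ since S is the start symbol.
FOLLOW(S): S appears on no right-hand side. Thus FOLLOW(S) = {$}.
FOLLOW(Q): in S→B Q a B, Q is followed by a B with FIRST {a}; in B→c Q, the suffix after Q is empty, so FOLLOW(Q) ⊇ FOLLOW(B) = {$, a, c}. Thus FOLLOW(Q) = {$, a, c}.
FOLLOW(B): in S→B Q a B (occurrence 1), B is followed by Q a B with FIRST {a, c}; in S→B Q a B (occurrence 2), the suffix after B is empty, so FOLLOW(B) ⊇ FOLLOW(S) = {$}; in Q→B, the suffix after B is empty, so FOLLOW(B) ⊇ FOLLOW(Q) = {$, a, c}. Thus FOLLOW(B) = {$, a, c}.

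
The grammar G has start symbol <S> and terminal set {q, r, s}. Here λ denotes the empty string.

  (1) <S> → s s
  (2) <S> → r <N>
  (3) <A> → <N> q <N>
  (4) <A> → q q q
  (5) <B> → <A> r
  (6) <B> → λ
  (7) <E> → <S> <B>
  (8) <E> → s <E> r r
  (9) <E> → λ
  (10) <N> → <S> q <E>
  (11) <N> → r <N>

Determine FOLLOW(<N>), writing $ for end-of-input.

{$, q, r, s}

FIRST(<S>): from <S>→s s we get {s}; from <S>→r <N> we get {r}. So FIRST(<S>) = {r, s}.
FIRST(<E>): from <E>→<S> <B> we get {r, s}; from <E>→s <E> r r we get {s}; from <E>→λ we get {λ}. So FIRST(<E>) = {λ, r, s}.
FIRST(<N>): from <N>→<S> q <E> we get {r, s}; from <N>→r <N> we get {r}. So FIRST(<N>) = {r, s}.
FIRST(<A>): from <A>→<N> q <N> we get {r, s}; from <A>→q q q we get {q}. So FIRST(<A>) = {q, r, s}.
FIRST(<B>): from <B>→<A> r we get {q, r, s}; from <B>→λ we get {λ}. So FIRST(<B>) = {λ, q, r, s}.
FOLLOW(<S>) includes $ since <S> is the start symbol.
FOLLOW(<A>): in <B>→<A> r, <A> is followed by r with FIRST {r}. Thus FOLLOW(<A>) = {r}.
FOLLOW(<S>): in <E>→<S> <B>, <S> is followed by <B> with FIRST {λ, q, r, s}; in <E>→<S> <B>, the suffix after <S> is nullable, so FOLLOW(<S>) ⊇ FOLLOW(<E>) = {$, q, r, s}; in <N>→<S> q <E>, <S> is followed by q <E> with FIRST {q}. Thus FOLLOW(<S>) = {$, q, r, s}.
FOLLOW(<N>): in <S>→r <N>, the suffix after <N> is empty, so FOLLOW(<N>) ⊇ FOLLOW(<S>) = {$, q, r, s}; in <A>→<N> q <N> (occurrence 1), <N> is followed by q <N> with FIRST {q}; in <A>→<N> q <N> (occurrence 2), the suffix after <N> is empty, so FOLLOW(<N>) ⊇ FOLLOW(<A>) = {r}; in <N>→r <N>, the suffix after <N> is empty (adds nothing new). Thus FOLLOW(<N>) = {$, q, r, s}.
FOLLOW(<E>): in <E>→s <E> r r, <E> is followed by r r with FIRST {r}; in <N>→<S> q <E>, the suffix after <E> is empty, so FOLLOW(<E>) ⊇ FOLLOW(<N>) = {$, q, r, s}. Thus FOLLOW(<E>) = {$, q, r, s}.
FOLLOW(<B>): in <E>→<S> <B>, the suffix after <B> is empty, so FOLLOW(<B>) ⊇ FOLLOW(<E>) = {$, q, r, s}. Thus FOLLOW(<B>) = {$, q, r, s}.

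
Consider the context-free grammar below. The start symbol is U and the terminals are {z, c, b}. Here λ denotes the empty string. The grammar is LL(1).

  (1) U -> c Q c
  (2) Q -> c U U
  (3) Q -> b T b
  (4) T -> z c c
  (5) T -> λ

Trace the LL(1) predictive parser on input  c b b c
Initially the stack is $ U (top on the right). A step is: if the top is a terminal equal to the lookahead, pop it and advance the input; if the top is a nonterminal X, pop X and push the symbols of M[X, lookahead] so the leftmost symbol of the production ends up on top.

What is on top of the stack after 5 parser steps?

b

step 1: stack=$ U  input=c b b c $  — expand U -> c Q c
step 2: stack=$ c Q c  input=c b b c $  — match c
step 3: stack=$ c Q  input=b b c $  — expand Q -> b T b
step 4: stack=$ c b T b  input=b b c $  — match b
step 5: stack=$ c b T  input=b c $  — expand T -> λ
Stack after step 5: $ c b (top = b).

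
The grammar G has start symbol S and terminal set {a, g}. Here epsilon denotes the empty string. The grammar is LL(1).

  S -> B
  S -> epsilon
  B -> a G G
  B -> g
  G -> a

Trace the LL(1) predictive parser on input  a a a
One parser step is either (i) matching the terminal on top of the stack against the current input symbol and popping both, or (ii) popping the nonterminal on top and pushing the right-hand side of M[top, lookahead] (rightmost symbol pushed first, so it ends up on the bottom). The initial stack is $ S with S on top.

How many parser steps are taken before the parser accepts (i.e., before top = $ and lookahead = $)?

7

step 1: stack=$ S  input=a a a $  — expand S -> B
step 2: stack=$ B  input=a a a $  — expand B -> a G G
step 3: stack=$ G G a  input=a a a $  — match a
step 4: stack=$ G G  input=a a $  — expand G -> a
step 5: stack=$ G a  input=a a $  — match a
step 6: stack=$ G  input=a $  — expand G -> a
step 7: stack=$ a  input=a $  — match a
Accept reached after 7 steps.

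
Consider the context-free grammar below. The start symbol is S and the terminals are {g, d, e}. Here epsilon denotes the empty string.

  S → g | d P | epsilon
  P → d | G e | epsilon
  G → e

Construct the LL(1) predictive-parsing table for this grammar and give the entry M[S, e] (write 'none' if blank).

FIRST(S): from S→g we get {g}; from S→d P we get {d}; from S→epsilon we get {epsilon}. So FIRST(S) = {epsilon, d, g}.
FIRST(G): from G→e we get {e}. So FIRST(G) = {e}.
FIRST(P): from P→d we get {d}; from P→G e we get {e}; from P→epsilon we get {epsilon}. So FIRST(P) = {epsilon, d, e}.
FOLLOW(S) includes $ since S is the start symbol.
FOLLOW(S): S appears on no right-hand side. Thus FOLLOW(S) = {$}.
For S → g: FIRST(g) = {g}, so it goes in M[S, t] for t ∈ {g}.
For S → d P: FIRST(d P) = {d}, so it goes in M[S, t] for t ∈ {d}.
For S → epsilon: FIRST(epsilon) = {epsilon}, so it goes in M[S, t] for t ∈ {}; since epsilon ∈ FIRST, also for every t ∈ FOLLOW(S) = {$}.
None of these place a production in M[S, e].

none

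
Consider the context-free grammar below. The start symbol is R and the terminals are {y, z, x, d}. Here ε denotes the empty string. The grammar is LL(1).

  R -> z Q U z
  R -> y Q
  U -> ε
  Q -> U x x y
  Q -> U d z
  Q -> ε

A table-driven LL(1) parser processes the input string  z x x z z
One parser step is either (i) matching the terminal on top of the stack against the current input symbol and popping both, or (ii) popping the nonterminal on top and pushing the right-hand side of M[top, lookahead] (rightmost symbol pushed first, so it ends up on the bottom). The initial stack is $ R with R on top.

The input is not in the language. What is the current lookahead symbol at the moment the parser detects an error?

z

     Stack          Input        Action
  1  $ R            z x x z z $  expand R -> z Q U z
  2  $ z U Q z      z x x z z $  match z
  3  $ z U Q        x x z z $    expand Q -> U x x y
  4  $ z U y x x U  x x z z $    expand U -> ε
  5  $ z U y x x    x x z z $    match x
  6  $ z U y x      x z z $      match x
  7  $ z U y        z z $        error: top is terminal y but lookahead is z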